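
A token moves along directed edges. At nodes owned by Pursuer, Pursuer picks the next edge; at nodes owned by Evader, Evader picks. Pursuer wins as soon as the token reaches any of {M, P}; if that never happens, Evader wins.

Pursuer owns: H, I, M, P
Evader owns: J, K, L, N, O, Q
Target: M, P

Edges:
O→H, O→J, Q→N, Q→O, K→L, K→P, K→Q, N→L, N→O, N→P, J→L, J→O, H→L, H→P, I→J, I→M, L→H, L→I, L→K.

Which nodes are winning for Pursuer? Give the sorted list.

H, I, M, P

A0 = {M, P}
A1: add {H, I} — H (Pursuer) has H→P; I (Pursuer) has I→M.
A2 = A1; e.g. J (Evader) can still go to L. Fixed point.
Pursuer's winning region = {H, I, M, P}.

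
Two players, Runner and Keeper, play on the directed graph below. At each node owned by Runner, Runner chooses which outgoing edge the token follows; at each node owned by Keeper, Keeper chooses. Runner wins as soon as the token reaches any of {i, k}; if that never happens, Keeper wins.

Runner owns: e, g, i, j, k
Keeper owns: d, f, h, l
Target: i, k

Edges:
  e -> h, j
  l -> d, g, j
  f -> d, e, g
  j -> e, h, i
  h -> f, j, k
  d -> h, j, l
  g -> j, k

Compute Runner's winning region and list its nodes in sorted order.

e, g, i, j, k

A0 = {i, k}
A1: add {g, j} — g (Runner) has g→k; j (Runner) has j→i.
A2: add {e} — e (Runner) has e→j.
A3 = A2; e.g. d (Keeper) can still go to h. Fixed point.
Runner's winning region = {e, g, i, j, k}.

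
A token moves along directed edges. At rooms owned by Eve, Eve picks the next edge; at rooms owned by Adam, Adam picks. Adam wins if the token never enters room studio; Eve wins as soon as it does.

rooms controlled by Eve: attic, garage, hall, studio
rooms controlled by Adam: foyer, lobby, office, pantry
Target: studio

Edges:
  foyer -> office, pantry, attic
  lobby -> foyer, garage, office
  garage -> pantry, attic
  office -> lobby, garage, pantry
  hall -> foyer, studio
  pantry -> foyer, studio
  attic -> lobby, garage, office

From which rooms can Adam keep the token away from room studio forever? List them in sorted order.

A0 = {studio}
A1: add {hall} — hall (Eve) has hall→studio.
A2 = A1; e.g. foyer (Adam) can still go to office. Fixed point.
Eve's attractor = {hall, studio}; Adam avoids the target exactly from the complement.

attic, foyer, garage, lobby, office, pantry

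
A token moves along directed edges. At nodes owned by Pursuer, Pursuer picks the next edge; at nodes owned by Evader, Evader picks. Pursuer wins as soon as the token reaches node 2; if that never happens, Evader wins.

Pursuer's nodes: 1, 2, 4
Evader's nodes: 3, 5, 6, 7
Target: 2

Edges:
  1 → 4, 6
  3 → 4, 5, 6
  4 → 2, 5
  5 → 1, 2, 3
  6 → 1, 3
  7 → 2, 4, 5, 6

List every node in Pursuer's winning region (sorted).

A0 = {2}
A1: add {4} — 4 (Pursuer) has 4→2.
A2: add {1} — 1 (Pursuer) has 1→4.
A3 = A2; e.g. 3 (Evader) can still go to 5. Fixed point.
Pursuer's winning region = {1, 2, 4}.

1, 2, 4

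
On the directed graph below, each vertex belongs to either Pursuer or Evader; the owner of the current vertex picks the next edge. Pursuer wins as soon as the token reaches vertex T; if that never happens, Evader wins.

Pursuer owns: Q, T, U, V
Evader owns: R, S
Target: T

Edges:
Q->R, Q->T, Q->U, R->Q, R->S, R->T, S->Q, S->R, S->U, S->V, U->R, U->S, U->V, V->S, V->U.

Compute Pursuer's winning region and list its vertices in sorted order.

Q, T

A0 = {T}
A1: add {Q} — Q (Pursuer) has Q→T.
A2 = A1; e.g. R (Evader) can still go to S. Fixed point.
Pursuer's winning region = {Q, T}.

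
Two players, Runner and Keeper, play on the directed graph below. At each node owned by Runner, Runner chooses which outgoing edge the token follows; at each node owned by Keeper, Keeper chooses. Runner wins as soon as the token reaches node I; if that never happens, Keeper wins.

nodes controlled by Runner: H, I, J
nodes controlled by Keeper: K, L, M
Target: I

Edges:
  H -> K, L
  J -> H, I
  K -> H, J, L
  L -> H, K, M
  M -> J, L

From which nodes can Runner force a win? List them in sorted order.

I, J

A0 = {I}
A1: add {J} — J (Runner) has J→I.
A2 = A1; e.g. H (Runner) has no edge into A1. Fixed point.
Runner's winning region = {I, J}.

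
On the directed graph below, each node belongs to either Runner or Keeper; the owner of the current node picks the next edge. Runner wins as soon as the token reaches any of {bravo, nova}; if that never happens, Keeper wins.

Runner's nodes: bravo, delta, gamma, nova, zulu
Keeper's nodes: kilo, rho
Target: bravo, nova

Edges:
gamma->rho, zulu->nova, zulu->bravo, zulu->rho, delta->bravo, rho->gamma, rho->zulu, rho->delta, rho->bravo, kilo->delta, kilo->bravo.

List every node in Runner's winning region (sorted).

A0 = {bravo, nova}
A1: add {delta, zulu} — zulu (Runner) has zulu→nova; delta (Runner) has delta→bravo.
A2: add {kilo} — kilo (Keeper): all of {delta, bravo} already in.
A3 = A2; e.g. gamma (Runner) has no edge into A2. Fixed point.
Runner's winning region = {bravo, delta, kilo, nova, zulu}.

bravo, delta, kilo, nova, zulu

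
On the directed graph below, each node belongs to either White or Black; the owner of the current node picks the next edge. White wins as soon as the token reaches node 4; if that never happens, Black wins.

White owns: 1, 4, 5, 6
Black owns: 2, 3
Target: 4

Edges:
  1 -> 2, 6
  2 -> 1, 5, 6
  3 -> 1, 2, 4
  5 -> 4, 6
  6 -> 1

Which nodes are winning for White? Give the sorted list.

A0 = {4}
A1: add {5} — 5 (White) has 5→4.
A2 = A1; e.g. 1 (White) has no edge into A1. Fixed point.
White's winning region = {4, 5}.

4, 5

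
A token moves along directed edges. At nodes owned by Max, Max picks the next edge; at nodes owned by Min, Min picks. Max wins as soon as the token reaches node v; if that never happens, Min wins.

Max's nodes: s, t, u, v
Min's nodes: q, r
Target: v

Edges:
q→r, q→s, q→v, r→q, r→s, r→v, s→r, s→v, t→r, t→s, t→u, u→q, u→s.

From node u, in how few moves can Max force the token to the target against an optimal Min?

2

A0 = {v}
A1: add {s} — s (Max) has s→v.
A2: add {t, u} — t (Max) has t→s; u (Max) has u→s.
A3 = A2; e.g. q (Min) can still go to r. Fixed point.
u enters the attractor at level 2, so Max can force the target in 2 moves from there.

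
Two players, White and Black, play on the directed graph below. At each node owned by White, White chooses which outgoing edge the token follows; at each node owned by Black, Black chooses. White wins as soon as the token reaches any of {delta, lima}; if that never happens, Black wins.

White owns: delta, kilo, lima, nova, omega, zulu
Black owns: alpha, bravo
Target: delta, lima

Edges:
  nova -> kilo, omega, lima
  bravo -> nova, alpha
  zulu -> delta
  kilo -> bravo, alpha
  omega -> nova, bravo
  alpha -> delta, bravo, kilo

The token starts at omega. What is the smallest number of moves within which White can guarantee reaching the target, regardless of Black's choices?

2

A0 = {delta, lima}
A1: add {nova, zulu} — nova (White) has nova→lima; zulu (White) has zulu→delta.
A2: add {omega} — omega (White) has omega→nova.
A3 = A2; e.g. bravo (Black) can still go to alpha. Fixed point.
omega enters the attractor at level 2, so White can force the target in 2 moves from there.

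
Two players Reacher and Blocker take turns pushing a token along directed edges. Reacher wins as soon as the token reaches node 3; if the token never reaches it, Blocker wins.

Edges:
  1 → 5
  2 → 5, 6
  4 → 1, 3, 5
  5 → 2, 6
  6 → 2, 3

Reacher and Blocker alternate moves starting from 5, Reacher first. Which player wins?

Blocker

Track states (vertex, player-to-move).
A0 = {(3,Reacher), (3,Blocker)}
A1: add {(4,Reacher), (6,Reacher)}.
A2 = A1; e.g. (1,Reacher) stays out. (5,Reacher) never enters ⇒ Blocker avoids the target.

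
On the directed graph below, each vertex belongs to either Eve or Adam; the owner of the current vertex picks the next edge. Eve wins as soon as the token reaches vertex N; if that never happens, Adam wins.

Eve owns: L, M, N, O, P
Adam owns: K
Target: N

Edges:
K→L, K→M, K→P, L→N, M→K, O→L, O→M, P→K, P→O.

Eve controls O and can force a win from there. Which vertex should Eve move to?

L

A0 = {N}
A1: add {L} — L (Eve) has L→N.
A2: add {O} — O (Eve) has O→L.
A3: add {P} — P (Eve) has P→O.
A4 = A3; e.g. K (Adam) can still go to M. Fixed point.
From O, successor L is in the attractor (rank 1); the other successor M is not.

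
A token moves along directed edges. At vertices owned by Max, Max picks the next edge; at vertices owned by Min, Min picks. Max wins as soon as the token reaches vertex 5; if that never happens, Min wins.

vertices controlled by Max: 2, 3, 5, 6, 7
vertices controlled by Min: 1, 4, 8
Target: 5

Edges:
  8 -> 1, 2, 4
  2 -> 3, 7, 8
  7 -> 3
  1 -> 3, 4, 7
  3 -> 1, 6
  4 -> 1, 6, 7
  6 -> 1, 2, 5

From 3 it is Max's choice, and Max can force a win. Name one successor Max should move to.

6

A0 = {5}
A1: add {6} — 6 (Max) has 6→5.
A2: add {3} — 3 (Max) has 3→6.
A3: add {2, 7} — 2 (Max) has 2→3; 7 (Max) has 7→3.
A4 = A3; e.g. 1 (Min) can still go to 4. Fixed point.
From 3, successor 6 is in the attractor (rank 1); the other successor 1 is not.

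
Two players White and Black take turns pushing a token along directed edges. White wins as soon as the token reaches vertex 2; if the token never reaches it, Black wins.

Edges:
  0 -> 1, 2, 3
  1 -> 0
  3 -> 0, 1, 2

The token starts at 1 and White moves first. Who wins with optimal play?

Track states (vertex, player-to-move).
A0 = {(2,White), (2,Black)}
A1: add {(0,White), (3,White)}.
A2: add {(1,Black)}.
A3 = A2; e.g. (0,Black) stays out. (1,White) never enters ⇒ Black avoids the target.

Black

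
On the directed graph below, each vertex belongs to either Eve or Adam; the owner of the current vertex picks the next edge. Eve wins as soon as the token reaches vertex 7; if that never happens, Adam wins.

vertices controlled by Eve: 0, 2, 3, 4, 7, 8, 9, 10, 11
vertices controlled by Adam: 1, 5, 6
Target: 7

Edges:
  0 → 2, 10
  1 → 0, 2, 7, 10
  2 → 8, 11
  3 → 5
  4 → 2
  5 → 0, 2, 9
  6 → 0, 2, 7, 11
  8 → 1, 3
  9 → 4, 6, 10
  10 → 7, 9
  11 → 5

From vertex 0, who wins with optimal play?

Eve

A0 = {7}
A1: add {10} — 10 (Eve) has 10→7.
A2: add {0, 9} — 0 (Eve) has 0→10; 9 (Eve) has 9→10.
A3 = A2; e.g. 1 (Adam) can still go to 2. Fixed point.
0 ∈ A2, so Eve can force the target.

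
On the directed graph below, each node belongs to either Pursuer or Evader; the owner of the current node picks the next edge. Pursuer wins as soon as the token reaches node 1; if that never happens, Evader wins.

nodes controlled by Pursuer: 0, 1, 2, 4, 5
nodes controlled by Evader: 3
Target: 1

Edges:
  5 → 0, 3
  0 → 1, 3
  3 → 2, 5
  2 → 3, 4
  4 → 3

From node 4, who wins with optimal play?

Evader

A0 = {1}
A1: add {0} — 0 (Pursuer) has 0→1.
A2: add {5} — 5 (Pursuer) has 5→0.
A3 = A2; e.g. 2 (Pursuer) has no edge into A2. Fixed point.
4 never enters the attractor, so Evader can avoid the target forever.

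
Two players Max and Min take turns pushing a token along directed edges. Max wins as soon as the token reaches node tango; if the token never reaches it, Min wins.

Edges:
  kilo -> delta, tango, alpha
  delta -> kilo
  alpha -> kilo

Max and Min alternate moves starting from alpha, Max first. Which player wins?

Min

Track states (vertex, player-to-move).
A0 = {(tango,Max), (tango,Min)}
A1: add {(kilo,Max)}.
A2: add {(delta,Min), (alpha,Min)}.
A3 = A2; e.g. (kilo,Min) stays out. (alpha,Max) never enters ⇒ Min avoids the target.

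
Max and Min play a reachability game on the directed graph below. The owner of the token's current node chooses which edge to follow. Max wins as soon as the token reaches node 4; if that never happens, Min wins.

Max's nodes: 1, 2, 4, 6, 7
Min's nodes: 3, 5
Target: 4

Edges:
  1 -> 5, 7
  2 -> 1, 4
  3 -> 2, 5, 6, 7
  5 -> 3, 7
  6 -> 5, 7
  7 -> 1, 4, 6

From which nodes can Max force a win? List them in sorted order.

1, 2, 4, 6, 7

A0 = {4}
A1: add {2, 7} — 2 (Max) has 2→4; 7 (Max) has 7→4.
A2: add {1, 6} — 1 (Max) has 1→7; 6 (Max) has 6→7.
A3 = A2; e.g. 3 (Min) can still go to 5. Fixed point.
Max's winning region = {1, 2, 4, 6, 7}.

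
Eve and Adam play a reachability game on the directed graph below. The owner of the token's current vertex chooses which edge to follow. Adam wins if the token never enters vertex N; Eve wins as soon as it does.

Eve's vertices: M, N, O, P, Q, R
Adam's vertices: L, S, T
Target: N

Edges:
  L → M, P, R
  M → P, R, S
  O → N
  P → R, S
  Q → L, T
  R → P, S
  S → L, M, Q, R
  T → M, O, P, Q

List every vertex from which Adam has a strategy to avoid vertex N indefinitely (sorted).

A0 = {N}
A1: add {O} — O (Eve) has O→N.
A2 = A1; e.g. L (Adam) can still go to M. Fixed point.
Eve's attractor = {N, O}; Adam avoids the target exactly from the complement.

L, M, P, Q, R, S, T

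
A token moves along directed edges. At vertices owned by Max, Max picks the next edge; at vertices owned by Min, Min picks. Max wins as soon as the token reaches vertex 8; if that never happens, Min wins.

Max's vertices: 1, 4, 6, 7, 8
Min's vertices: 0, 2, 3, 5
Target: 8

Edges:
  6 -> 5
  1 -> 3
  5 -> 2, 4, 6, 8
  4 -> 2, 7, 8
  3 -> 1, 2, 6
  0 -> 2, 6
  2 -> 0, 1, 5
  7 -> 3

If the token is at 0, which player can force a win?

A0 = {8}
A1: add {4} — 4 (Max) has 4→8.
A2 = A1; e.g. 0 (Min) can still go to 2. Fixed point.
0 never enters the attractor, so Min can avoid the target forever.

Min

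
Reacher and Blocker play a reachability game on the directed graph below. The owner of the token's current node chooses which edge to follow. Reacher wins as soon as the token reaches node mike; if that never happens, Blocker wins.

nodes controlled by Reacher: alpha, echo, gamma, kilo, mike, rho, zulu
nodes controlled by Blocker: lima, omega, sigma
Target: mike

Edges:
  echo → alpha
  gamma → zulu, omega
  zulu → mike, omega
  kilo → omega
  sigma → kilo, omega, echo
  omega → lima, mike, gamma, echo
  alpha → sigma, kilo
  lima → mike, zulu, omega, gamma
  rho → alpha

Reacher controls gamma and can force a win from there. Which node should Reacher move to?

zulu

A0 = {mike}
A1: add {zulu} — zulu (Reacher) has zulu→mike.
A2: add {gamma} — gamma (Reacher) has gamma→zulu.
A3 = A2; e.g. rho (Reacher) has no edge into A2. Fixed point.
From gamma, successor zulu is in the attractor (rank 1); the other successor omega is not.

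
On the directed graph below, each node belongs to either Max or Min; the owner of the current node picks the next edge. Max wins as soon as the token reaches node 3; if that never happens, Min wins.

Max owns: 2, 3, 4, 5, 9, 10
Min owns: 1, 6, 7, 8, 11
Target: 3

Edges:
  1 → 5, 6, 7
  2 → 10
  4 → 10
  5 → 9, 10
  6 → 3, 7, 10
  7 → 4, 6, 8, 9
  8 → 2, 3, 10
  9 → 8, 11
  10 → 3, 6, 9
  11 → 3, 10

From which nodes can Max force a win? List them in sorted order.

A0 = {3}
A1: add {10} — 10 (Max) has 10→3.
A2: add {2, 4, 5, 11} — 2 (Max) has 2→10; 4 (Max) has 4→10; 5 (Max) has 5→10; 11 (Min): all of {3, 10} already in.
A3: add {8, 9} — 8 (Min): all of {2, 3, 10} already in; 9 (Max) has 9→11.
A4 = A3; e.g. 1 (Min) can still go to 6. Fixed point.
Max's winning region = {2, 3, 4, 5, 8, 9, 10, 11}.

2, 3, 4, 5, 8, 9, 10, 11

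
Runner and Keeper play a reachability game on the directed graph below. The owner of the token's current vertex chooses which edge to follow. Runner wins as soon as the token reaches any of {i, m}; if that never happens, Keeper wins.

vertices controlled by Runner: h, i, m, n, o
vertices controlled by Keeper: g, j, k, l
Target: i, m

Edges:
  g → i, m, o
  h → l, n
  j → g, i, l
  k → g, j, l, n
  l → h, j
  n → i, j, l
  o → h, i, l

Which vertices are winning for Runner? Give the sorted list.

g, h, i, m, n, o

A0 = {i, m}
A1: add {n, o} — n (Runner) has n→i; o (Runner) has o→i.
A2: add {g, h} — g (Keeper): all of {i, m, o} already in; h (Runner) has h→n.
A3 = A2; e.g. j (Keeper) can still go to l. Fixed point.
Runner's winning region = {g, h, i, m, n, o}.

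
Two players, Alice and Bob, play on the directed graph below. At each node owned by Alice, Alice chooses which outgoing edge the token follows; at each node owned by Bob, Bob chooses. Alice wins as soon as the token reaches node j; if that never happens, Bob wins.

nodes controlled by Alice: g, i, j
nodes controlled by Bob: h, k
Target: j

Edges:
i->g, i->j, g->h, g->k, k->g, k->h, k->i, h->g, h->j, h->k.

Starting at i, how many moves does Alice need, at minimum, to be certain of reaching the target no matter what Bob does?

A0 = {j}
A1: add {i} — i (Alice) has i→j.
A2 = A1; e.g. g (Alice) has no edge into A1. Fixed point.
i enters the attractor at level 1, so Alice can force the target in 1 move from there.

1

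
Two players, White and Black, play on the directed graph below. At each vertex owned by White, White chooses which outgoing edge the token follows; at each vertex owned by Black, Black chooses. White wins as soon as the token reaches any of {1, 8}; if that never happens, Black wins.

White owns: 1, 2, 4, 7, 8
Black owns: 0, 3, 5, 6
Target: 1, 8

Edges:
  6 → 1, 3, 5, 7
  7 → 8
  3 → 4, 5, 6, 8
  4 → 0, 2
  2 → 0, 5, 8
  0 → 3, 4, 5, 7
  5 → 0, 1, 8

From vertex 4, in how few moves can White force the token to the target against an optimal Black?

2

A0 = {1, 8}
A1: add {2, 7} — 2 (White) has 2→8; 7 (White) has 7→8.
A2: add {4} — 4 (White) has 4→2.
A3 = A2; e.g. 0 (Black) can still go to 3. Fixed point.
4 enters the attractor at level 2, so White can force the target in 2 moves from there.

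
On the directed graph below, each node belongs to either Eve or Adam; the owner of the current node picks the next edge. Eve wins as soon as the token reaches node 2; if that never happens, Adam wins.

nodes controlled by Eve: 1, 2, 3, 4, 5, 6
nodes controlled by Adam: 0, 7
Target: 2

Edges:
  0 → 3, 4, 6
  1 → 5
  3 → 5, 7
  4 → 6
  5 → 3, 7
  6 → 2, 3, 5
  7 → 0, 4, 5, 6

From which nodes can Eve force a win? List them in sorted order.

A0 = {2}
A1: add {6} — 6 (Eve) has 6→2.
A2: add {4} — 4 (Eve) has 4→6.
A3 = A2; e.g. 0 (Adam) can still go to 3. Fixed point.
Eve's winning region = {2, 4, 6}.

2, 4, 6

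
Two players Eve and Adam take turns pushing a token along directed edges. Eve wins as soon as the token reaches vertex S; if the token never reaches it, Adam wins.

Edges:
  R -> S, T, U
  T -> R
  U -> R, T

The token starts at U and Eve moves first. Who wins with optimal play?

Eve

Track states (vertex, player-to-move).
A0 = {(S,Eve), (S,Adam)}
A1: add {(R,Eve)}.
A2: add {(T,Adam)}.
A3: add {(U,Eve)}.
(U,Eve) ∈ A3 ⇒ Eve forces the target.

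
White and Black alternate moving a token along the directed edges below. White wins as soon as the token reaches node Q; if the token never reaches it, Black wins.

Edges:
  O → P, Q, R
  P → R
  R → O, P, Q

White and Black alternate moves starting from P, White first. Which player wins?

Track states (vertex, player-to-move).
A0 = {(Q,White), (Q,Black)}
A1: add {(O,White), (R,White)}.
A2: add {(P,Black)}.
A3 = A2; e.g. (O,Black) stays out. (P,White) never enters ⇒ Black avoids the target.

Black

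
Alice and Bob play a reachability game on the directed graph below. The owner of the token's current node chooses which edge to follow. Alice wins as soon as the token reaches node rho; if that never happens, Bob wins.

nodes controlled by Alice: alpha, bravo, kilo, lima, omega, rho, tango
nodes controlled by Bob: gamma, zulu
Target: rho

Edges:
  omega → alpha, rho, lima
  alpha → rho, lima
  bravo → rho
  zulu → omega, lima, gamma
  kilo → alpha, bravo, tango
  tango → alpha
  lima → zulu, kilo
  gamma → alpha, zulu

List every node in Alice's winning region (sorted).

alpha, bravo, kilo, lima, omega, rho, tango

A0 = {rho}
A1: add {alpha, bravo, omega} — omega (Alice) has omega→rho; alpha (Alice) has alpha→rho; bravo (Alice) has bravo→rho.
A2: add {kilo, tango} — kilo (Alice) has kilo→alpha; tango (Alice) has tango→alpha.
A3: add {lima} — lima (Alice) has lima→kilo.
A4 = A3; e.g. zulu (Bob) can still go to gamma. Fixed point.
Alice's winning region = {alpha, bravo, kilo, lima, omega, rho, tango}.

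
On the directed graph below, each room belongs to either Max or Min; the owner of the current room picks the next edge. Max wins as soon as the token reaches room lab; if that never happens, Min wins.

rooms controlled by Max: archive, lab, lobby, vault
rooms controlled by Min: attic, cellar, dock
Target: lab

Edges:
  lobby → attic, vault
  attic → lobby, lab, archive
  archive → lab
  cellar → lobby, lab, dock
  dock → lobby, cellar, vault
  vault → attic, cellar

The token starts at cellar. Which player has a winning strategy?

Min

A0 = {lab}
A1: add {archive} — archive (Max) has archive→lab.
A2 = A1; e.g. lobby (Max) has no edge into A1. Fixed point.
cellar never enters the attractor, so Min can avoid the target forever.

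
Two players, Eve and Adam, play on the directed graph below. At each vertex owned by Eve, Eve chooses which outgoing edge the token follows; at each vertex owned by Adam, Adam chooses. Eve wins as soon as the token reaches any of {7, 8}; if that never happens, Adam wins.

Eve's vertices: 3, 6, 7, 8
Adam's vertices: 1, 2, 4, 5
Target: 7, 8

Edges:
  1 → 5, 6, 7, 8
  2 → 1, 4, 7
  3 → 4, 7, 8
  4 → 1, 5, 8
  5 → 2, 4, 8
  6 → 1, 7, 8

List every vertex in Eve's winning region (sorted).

A0 = {7, 8}
A1: add {3, 6} — 3 (Eve) has 3→7; 6 (Eve) has 6→7.
A2 = A1; e.g. 1 (Adam) can still go to 5. Fixed point.
Eve's winning region = {3, 6, 7, 8}.

3, 6, 7, 8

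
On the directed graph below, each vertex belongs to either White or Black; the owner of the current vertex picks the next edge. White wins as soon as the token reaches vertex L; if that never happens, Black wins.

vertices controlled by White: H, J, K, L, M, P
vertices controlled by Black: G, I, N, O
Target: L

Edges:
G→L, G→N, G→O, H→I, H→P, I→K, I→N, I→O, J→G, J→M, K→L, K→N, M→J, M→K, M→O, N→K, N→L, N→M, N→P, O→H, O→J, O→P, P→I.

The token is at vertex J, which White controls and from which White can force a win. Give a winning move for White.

A0 = {L}
A1: add {K} — K (White) has K→L.
A2: add {M} — M (White) has M→K.
A3: add {J} — J (White) has J→M.
A4 = A3; e.g. G (Black) can still go to N. Fixed point.
From J, successor M is in the attractor (rank 2); the other successor G is not.

M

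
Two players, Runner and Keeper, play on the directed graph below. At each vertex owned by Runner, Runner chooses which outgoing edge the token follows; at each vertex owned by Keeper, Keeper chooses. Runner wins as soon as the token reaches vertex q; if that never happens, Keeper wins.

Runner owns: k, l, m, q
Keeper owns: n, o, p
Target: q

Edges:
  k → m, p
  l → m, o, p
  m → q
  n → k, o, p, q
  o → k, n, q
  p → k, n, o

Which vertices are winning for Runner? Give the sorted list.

k, l, m, q

A0 = {q}
A1: add {m} — m (Runner) has m→q.
A2: add {k, l} — k (Runner) has k→m; l (Runner) has l→m.
A3 = A2; e.g. n (Keeper) can still go to o. Fixed point.
Runner's winning region = {k, l, m, q}.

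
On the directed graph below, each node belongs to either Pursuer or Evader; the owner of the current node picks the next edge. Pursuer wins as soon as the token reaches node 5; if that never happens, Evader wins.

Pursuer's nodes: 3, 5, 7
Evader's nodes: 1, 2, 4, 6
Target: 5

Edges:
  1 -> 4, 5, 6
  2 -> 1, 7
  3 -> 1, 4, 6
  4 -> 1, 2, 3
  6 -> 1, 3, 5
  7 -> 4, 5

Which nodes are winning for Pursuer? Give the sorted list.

5, 7

A0 = {5}
A1: add {7} — 7 (Pursuer) has 7→5.
A2 = A1; e.g. 1 (Evader) can still go to 4. Fixed point.
Pursuer's winning region = {5, 7}.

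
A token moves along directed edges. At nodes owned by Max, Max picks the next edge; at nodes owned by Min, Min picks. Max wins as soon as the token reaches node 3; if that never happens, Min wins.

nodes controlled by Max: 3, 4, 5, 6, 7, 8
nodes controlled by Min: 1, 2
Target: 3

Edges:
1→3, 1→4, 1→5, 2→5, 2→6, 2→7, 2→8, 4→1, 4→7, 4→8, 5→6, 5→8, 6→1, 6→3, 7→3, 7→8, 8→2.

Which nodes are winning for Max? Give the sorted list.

A0 = {3}
A1: add {6, 7} — 6 (Max) has 6→3; 7 (Max) has 7→3.
A2: add {4, 5} — 4 (Max) has 4→7; 5 (Max) has 5→6.
A3: add {1} — 1 (Min): all of {3, 4, 5} already in.
A4 = A3; e.g. 2 (Min) can still go to 8. Fixed point.
Max's winning region = {1, 3, 4, 5, 6, 7}.

1, 3, 4, 5, 6, 7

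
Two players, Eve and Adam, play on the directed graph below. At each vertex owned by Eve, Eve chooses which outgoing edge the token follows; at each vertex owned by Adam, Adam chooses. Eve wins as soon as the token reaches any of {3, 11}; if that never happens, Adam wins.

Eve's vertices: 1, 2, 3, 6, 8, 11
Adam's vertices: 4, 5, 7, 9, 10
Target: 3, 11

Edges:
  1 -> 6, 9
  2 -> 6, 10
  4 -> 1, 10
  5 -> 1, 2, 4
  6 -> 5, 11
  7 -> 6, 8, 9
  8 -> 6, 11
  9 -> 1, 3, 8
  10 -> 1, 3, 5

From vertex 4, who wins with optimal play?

Adam

A0 = {3, 11}
A1: add {6, 8} — 6 (Eve) has 6→11; 8 (Eve) has 8→11.
A2: add {1, 2} — 1 (Eve) has 1→6; 2 (Eve) has 2→6.
A3: add {9} — 9 (Adam): all of {1, 3, 8} already in.
A4: add {7} — 7 (Adam): all of {6, 8, 9} already in.
A5 = A4; e.g. 4 (Adam) can still go to 10. Fixed point.
4 never enters the attractor, so Adam can avoid the target forever.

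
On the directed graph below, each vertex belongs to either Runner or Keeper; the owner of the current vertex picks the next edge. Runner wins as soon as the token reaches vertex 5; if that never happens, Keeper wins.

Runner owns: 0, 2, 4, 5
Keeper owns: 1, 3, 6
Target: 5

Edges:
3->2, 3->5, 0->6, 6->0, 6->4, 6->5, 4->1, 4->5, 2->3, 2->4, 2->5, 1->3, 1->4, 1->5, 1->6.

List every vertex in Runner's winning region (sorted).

A0 = {5}
A1: add {2, 4} — 2 (Runner) has 2→5; 4 (Runner) has 4→5.
A2: add {3} — 3 (Keeper): all of {2, 5} already in.
A3 = A2; e.g. 0 (Runner) has no edge into A2. Fixed point.
Runner's winning region = {2, 3, 4, 5}.

2, 3, 4, 5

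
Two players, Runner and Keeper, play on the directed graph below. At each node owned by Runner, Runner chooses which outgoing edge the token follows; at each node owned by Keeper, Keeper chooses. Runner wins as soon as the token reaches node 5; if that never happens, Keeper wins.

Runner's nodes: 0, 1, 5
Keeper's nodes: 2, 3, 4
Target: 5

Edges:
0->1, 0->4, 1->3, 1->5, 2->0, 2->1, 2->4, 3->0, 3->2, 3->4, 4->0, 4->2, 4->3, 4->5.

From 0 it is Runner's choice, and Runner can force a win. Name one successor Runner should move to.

A0 = {5}
A1: add {1} — 1 (Runner) has 1→5.
A2: add {0} — 0 (Runner) has 0→1.
A3 = A2; e.g. 2 (Keeper) can still go to 4. Fixed point.
From 0, successor 1 is in the attractor (rank 1); the other successor 4 is not.

1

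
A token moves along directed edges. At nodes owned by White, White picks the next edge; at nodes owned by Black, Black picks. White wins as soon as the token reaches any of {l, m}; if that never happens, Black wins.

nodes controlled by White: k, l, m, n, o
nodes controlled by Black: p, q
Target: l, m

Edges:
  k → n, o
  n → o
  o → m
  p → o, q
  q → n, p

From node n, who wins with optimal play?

A0 = {l, m}
A1: add {o} — o (White) has o→m.
A2: add {k, n} — k (White) has k→o; n (White) has n→o.
A3 = A2; e.g. p (Black) can still go to q. Fixed point.
n ∈ A2, so White can force the target.

White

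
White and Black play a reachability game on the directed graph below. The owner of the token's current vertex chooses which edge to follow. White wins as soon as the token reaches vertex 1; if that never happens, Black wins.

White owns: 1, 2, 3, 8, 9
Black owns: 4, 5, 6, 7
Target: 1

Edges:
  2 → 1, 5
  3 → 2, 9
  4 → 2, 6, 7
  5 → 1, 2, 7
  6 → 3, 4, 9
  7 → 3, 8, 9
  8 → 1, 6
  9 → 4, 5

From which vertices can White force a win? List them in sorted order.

A0 = {1}
A1: add {2, 8} — 2 (White) has 2→1; 8 (White) has 8→1.
A2: add {3} — 3 (White) has 3→2.
A3 = A2; e.g. 4 (Black) can still go to 6. Fixed point.
White's winning region = {1, 2, 3, 8}.

1, 2, 3, 8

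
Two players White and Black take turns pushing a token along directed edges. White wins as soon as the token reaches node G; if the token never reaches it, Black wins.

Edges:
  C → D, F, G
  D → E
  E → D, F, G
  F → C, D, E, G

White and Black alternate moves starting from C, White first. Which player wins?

White

Track states (vertex, player-to-move).
A0 = {(G,White), (G,Black)}
A1: add {(C,White), (E,White), (F,White)}.
(C,White) ∈ A1 ⇒ White forces the target.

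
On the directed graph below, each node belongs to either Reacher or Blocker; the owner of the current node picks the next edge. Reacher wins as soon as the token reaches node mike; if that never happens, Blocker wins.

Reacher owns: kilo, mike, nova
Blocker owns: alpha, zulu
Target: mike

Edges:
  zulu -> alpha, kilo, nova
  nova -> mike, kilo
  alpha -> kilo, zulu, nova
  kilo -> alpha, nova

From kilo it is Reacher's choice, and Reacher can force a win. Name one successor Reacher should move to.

nova

A0 = {mike}
A1: add {nova} — nova (Reacher) has nova→mike.
A2: add {kilo} — kilo (Reacher) has kilo→nova.
A3 = A2; e.g. alpha (Blocker) can still go to zulu. Fixed point.
From kilo, successor nova is in the attractor (rank 1); the other successor alpha is not.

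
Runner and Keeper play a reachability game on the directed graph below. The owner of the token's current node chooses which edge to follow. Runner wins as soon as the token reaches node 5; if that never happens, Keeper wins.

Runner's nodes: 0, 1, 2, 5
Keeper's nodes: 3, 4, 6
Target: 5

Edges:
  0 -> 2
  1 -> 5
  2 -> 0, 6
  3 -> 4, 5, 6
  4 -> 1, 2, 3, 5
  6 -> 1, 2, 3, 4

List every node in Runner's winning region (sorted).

1, 5

A0 = {5}
A1: add {1} — 1 (Runner) has 1→5.
A2 = A1; e.g. 0 (Runner) has no edge into A1. Fixed point.
Runner's winning region = {1, 5}.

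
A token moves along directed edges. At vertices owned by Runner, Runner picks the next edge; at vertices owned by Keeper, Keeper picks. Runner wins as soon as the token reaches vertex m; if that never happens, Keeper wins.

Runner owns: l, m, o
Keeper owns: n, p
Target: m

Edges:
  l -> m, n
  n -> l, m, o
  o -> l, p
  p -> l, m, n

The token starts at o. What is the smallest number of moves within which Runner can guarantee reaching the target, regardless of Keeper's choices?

A0 = {m}
A1: add {l} — l (Runner) has l→m.
A2: add {o} — o (Runner) has o→l.
o enters the attractor at level 2, so Runner can force the target in 2 moves from there.

2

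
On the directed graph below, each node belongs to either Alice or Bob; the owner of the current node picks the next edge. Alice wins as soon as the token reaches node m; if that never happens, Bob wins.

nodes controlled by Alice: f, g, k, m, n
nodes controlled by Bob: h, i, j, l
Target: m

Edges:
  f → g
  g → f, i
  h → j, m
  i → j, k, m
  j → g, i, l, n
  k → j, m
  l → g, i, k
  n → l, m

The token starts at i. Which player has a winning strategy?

Bob

A0 = {m}
A1: add {k, n} — k (Alice) has k→m; n (Alice) has n→m.
A2 = A1; e.g. f (Alice) has no edge into A1. Fixed point.
i never enters the attractor, so Bob can avoid the target forever.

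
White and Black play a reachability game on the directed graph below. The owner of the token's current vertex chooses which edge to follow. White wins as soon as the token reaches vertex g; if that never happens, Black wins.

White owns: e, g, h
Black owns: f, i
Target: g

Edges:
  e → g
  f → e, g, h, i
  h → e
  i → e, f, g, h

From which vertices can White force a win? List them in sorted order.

A0 = {g}
A1: add {e} — e (White) has e→g.
A2: add {h} — h (White) has h→e.
A3 = A2; e.g. f (Black) can still go to i. Fixed point.
White's winning region = {e, g, h}.

e, g, h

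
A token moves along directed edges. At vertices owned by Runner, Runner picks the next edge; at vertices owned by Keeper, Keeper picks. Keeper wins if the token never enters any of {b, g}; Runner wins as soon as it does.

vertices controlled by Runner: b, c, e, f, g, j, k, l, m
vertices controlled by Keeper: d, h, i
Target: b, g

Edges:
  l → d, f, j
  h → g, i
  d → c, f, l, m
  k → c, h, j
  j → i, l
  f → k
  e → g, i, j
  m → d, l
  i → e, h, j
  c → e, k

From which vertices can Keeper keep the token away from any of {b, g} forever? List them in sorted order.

A0 = {b, g}
A1: add {e} — e (Runner) has e→g.
A2: add {c} — c (Runner) has c→e.
A3: add {k} — k (Runner) has k→c.
A4: add {f} — f (Runner) has f→k.
A5: add {l} — l (Runner) has l→f.
A6: add {j, m} — j (Runner) has j→l; m (Runner) has m→l.
A7: add {d} — d (Keeper): all of {c, f, l, m} already in.
A8 = A7; e.g. h (Keeper) can still go to i. Fixed point.
Runner's attractor = {b, c, d, e, f, g, j, k, l, m}; Keeper avoids the target exactly from the complement.

h, i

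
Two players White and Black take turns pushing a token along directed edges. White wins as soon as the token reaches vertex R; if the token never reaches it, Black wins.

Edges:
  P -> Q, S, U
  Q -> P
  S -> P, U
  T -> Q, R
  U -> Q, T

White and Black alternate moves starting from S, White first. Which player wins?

Black

Track states (vertex, player-to-move).
A0 = {(R,White), (R,Black)}
A1: add {(T,White)}.
A2 = A1; e.g. (P,White) stays out. (S,White) never enters ⇒ Black avoids the target.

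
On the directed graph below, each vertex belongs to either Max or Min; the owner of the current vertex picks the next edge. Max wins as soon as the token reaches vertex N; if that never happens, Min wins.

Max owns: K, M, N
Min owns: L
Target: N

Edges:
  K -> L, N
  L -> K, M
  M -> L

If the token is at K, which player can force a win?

Max

A0 = {N}
A1: add {K} — K (Max) has K→N.
A2 = A1; e.g. L (Min) can still go to M. Fixed point.
K ∈ A1, so Max can force the target.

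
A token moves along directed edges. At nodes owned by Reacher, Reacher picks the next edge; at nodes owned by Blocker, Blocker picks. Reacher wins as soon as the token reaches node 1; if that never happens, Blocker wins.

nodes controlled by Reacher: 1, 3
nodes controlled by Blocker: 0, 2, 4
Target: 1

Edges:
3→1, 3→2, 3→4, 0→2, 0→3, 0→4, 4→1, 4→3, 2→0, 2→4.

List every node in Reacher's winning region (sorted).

1, 3, 4

A0 = {1}
A1: add {3} — 3 (Reacher) has 3→1.
A2: add {4} — 4 (Blocker): all of {1, 3} already in.
A3 = A2; e.g. 0 (Blocker) can still go to 2. Fixed point.
Reacher's winning region = {1, 3, 4}.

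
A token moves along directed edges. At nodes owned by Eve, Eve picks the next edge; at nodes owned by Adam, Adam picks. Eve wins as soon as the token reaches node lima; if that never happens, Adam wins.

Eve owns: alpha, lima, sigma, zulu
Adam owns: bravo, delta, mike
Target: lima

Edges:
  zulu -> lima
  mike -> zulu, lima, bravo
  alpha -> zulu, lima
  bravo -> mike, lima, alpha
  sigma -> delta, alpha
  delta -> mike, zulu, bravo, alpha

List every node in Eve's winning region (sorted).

A0 = {lima}
A1: add {alpha, zulu} — zulu (Eve) has zulu→lima; alpha (Eve) has alpha→lima.
A2: add {sigma} — sigma (Eve) has sigma→alpha.
A3 = A2; e.g. mike (Adam) can still go to bravo. Fixed point.
Eve's winning region = {alpha, lima, sigma, zulu}.

alpha, lima, sigma, zulu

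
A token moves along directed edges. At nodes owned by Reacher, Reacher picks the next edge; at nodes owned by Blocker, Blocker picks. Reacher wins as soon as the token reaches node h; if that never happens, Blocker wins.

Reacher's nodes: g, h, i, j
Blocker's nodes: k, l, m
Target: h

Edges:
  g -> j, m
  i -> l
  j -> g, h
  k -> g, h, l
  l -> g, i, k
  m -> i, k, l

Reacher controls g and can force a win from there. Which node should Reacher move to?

j

A0 = {h}
A1: add {j} — j (Reacher) has j→h.
A2: add {g} — g (Reacher) has g→j.
A3 = A2; e.g. i (Reacher) has no edge into A2. Fixed point.
From g, successor j is in the attractor (rank 1); the other successor m is not.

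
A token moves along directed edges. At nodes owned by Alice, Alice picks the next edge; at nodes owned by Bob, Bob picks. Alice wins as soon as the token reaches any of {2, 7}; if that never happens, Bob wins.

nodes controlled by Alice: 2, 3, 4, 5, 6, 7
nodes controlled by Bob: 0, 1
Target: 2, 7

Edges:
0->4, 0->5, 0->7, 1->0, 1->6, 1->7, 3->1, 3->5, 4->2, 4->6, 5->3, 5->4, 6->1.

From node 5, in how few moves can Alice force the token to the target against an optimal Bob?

A0 = {2, 7}
A1: add {4} — 4 (Alice) has 4→2.
A2: add {5} — 5 (Alice) has 5→4.
5 enters the attractor at level 2, so Alice can force the target in 2 moves from there.

2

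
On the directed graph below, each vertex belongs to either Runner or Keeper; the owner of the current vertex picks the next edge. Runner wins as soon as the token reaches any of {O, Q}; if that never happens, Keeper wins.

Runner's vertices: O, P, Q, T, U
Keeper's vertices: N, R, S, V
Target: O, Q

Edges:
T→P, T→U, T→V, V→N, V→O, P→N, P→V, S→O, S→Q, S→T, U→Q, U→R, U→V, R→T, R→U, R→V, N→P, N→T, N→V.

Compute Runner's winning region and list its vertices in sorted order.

A0 = {O, Q}
A1: add {U} — U (Runner) has U→Q.
A2: add {T} — T (Runner) has T→U.
A3: add {S} — S (Keeper): all of {O, Q, T} already in.
A4 = A3; e.g. N (Keeper) can still go to P. Fixed point.
Runner's winning region = {O, Q, S, T, U}.

O, Q, S, T, U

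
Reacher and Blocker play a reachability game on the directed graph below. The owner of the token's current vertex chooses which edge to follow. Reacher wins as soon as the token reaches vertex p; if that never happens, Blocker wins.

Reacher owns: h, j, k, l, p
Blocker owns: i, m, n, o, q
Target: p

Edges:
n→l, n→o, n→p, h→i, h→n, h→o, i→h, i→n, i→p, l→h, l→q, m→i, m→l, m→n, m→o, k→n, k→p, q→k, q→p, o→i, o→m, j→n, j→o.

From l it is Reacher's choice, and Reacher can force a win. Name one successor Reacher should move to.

q

A0 = {p}
A1: add {k} — k (Reacher) has k→p.
A2: add {q} — q (Blocker): all of {k, p} already in.
A3: add {l} — l (Reacher) has l→q.
A4 = A3; e.g. h (Reacher) has no edge into A3. Fixed point.
From l, successor q is in the attractor (rank 2); the other successor h is not.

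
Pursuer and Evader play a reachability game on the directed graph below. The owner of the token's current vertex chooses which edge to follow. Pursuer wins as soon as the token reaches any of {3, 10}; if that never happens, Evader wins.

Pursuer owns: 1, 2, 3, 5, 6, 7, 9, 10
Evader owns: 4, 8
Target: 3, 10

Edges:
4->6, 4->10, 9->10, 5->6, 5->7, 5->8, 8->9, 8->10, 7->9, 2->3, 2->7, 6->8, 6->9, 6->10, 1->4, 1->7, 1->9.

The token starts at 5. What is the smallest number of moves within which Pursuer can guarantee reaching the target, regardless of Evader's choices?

2

A0 = {3, 10}
A1: add {2, 6, 9} — 2 (Pursuer) has 2→3; 6 (Pursuer) has 6→10; 9 (Pursuer) has 9→10.
A2: add {1, 4, 5, 7, 8} — 1 (Pursuer) has 1→9; 4 (Evader): all of {6, 10} already in; 5 (Pursuer) has 5→6; 7 (Pursuer) has 7→9; 8 (Evader): all of {9, 10} already in.
A2 = all vertices. Fixed point.
5 enters the attractor at level 2, so Pursuer can force the target in 2 moves from there.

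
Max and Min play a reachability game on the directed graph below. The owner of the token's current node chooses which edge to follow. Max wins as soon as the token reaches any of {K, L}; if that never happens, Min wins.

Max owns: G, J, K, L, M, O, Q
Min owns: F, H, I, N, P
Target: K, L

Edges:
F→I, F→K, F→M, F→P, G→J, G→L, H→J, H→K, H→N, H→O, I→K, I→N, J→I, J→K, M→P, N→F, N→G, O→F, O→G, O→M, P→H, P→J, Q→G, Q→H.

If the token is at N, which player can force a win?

Min

A0 = {K, L}
A1: add {G, J} — G (Max) has G→L; J (Max) has J→K.
A2: add {O, Q} — O (Max) has O→G; Q (Max) has Q→G.
A3 = A2; e.g. F (Min) can still go to I. Fixed point.
N never enters the attractor, so Min can avoid the target forever.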